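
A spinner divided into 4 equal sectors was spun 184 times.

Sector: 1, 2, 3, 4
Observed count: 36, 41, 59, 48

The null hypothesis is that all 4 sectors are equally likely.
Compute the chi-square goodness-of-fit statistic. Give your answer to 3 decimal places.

6.478

Expected count for each of the 4 categories: 184/4 = 46.
χ² = (36−46)²/46 + (41−46)²/46 + (59−46)²/46 + (48−46)²/46
   = 2.1739 + 0.5435 + 3.6739 + 0.0870
Sum = 6.478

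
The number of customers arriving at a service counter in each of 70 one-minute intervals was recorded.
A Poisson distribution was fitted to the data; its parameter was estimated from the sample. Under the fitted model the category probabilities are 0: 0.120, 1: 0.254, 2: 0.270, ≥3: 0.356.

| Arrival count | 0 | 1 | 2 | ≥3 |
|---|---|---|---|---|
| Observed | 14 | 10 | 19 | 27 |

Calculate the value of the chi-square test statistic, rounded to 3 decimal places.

7.312

Expected counts E_i = n·p_i: 70×0.120 = 8.4, 70×0.254 = 17.78, 70×0.270 = 18.9, 70×0.356 = 24.92.
χ² = (14−8.4)²/8.4 + (10−17.78)²/17.78 + (19−18.9)²/18.9 + (27−24.92)²/24.92
   = 3.7333 + 3.4043 + 0.0005 + 0.1736
Sum = 7.312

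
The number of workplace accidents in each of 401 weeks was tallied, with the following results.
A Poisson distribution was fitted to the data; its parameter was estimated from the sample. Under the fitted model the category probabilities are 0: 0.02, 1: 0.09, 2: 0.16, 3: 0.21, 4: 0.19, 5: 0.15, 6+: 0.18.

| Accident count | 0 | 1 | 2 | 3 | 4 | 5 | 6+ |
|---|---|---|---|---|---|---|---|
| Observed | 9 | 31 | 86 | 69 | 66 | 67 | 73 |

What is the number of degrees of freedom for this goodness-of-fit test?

5

There are k = 7 categories and 1 parameter estimated from the data, so df = 7 − 1 − 1 = 5.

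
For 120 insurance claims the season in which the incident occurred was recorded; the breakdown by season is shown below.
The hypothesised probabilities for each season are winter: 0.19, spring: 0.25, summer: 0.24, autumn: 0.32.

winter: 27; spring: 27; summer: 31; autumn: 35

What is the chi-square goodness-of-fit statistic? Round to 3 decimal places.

Expected counts E_i = n·p_i: 120×0.19 = 22.8, 120×0.25 = 30, 120×0.24 = 28.8, 120×0.32 = 38.4.
χ² = (27−22.8)²/22.8 + (27−30)²/30 + (31−28.8)²/28.8 + (35−38.4)²/38.4
   = 0.7737 + 0.3000 + 0.1681 + 0.3010
Sum = 1.543

1.543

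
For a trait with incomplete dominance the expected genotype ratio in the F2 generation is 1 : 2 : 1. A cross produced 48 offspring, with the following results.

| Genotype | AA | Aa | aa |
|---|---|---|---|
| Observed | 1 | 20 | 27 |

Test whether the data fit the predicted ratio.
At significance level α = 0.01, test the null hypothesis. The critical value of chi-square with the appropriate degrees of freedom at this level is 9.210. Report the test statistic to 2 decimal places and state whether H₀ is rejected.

Ratio total = 4. Expected counts: 48×1/4 = 12, 48×2/4 = 24, 48×1/4 = 12.
χ² = (1−12)²/12 + (20−24)²/24 + (27−12)²/12
   = 10.083 + 0.667 + 18.750
Sum = 29.50
df = 2. Since 29.50 > 9.210, we reject H₀.

29.50; reject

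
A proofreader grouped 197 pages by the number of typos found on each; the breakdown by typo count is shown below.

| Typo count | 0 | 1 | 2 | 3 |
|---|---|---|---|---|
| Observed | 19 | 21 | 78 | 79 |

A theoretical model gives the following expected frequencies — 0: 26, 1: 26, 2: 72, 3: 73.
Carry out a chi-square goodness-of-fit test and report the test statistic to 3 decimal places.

3.839

cat         O        E   (O−E)²/E
0          19       26     1.8846
1          21       26     0.9615
2          78       72     0.5000
3          79       73     0.4932
Sum = 3.839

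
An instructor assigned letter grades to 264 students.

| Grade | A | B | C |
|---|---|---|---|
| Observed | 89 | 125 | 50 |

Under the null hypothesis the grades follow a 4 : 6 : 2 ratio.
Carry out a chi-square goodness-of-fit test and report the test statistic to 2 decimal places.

1.20

Ratio total = 12. Expected counts: 264×4/12 = 88, 264×6/12 = 132, 264×2/12 = 44.
χ² = (89−88)²/88 + (125−132)²/132 + (50−44)²/44
   = 0.011 + 0.371 + 0.818
Sum = 1.20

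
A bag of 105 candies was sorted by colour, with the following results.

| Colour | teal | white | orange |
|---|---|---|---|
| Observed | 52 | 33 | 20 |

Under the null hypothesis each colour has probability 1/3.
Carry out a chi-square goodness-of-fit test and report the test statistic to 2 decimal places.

Under H₀ each category has probability 1/3, so each expected count is 105/3 = 35.
teal: (52 − 35)²/35 = 289/35 = 8.257
white: (33 − 35)²/35 = 4/35 = 0.114
orange: (20 − 35)²/35 = 225/35 = 6.429
Sum = 14.80

14.80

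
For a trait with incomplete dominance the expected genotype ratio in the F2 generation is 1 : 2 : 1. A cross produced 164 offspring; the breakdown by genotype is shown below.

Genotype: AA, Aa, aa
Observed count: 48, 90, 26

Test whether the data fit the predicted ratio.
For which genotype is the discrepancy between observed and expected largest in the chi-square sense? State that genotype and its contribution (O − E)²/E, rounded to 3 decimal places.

aa, 5.488

Ratio total = 4. Expected counts: 164×1/4 = 41, 164×2/4 = 82, 164×1/4 = 41.
χ² = (48−41)²/41 + (90−82)²/82 + (26−41)²/41
   = 1.1951 + 0.7805 + 5.4878
The largest term is for aa: 5.488.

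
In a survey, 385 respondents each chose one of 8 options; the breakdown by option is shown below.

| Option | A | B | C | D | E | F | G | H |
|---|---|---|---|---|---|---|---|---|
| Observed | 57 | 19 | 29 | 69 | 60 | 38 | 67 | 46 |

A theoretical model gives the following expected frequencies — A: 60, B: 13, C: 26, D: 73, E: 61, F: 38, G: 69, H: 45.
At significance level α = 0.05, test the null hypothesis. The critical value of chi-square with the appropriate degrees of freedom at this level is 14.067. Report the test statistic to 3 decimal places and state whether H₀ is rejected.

3.581; do not reject

cat         O        E   (O−E)²/E
A          57       60     0.1500
B          19       13     2.7692
C          29       26     0.3462
D          69       73     0.2192
E          60       61     0.0164
F          38       38     0.0000
G          67       69     0.0580
H          46       45     0.0222
Sum = 3.581
df = 7. Since 3.581 < 14.067, we do not reject H₀.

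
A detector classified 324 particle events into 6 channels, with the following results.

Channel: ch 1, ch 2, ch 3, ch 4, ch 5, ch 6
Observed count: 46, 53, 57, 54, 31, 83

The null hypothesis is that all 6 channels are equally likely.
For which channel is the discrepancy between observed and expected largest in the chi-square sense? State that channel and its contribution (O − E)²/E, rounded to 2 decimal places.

ch 6, 15.57

Expected count for each of the 6 categories: 324/6 = 54.
cat         O        E   (O−E)²/E
ch 1       46       54      1.185
ch 2       53       54      0.019
ch 3       57       54      0.167
ch 4       54       54      0.000
ch 5       31       54      9.796
ch 6       83       54     15.574
The largest term is for ch 6: 15.57.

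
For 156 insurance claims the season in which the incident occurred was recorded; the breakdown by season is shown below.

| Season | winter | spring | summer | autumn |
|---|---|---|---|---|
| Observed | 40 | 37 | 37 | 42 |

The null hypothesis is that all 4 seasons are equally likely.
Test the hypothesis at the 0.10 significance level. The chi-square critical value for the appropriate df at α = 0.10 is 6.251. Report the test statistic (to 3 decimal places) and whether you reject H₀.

0.462; do not reject

Under H₀ each category has probability 1/4, so each expected count is 156/4 = 39.
χ² = (40−39)²/39 + (37−39)²/39 + (37−39)²/39 + (42−39)²/39
   = 0.0256 + 0.1026 + 0.1026 + 0.2308
Sum = 0.462
df = 3. Since 0.462 < 6.251, we do not reject H₀.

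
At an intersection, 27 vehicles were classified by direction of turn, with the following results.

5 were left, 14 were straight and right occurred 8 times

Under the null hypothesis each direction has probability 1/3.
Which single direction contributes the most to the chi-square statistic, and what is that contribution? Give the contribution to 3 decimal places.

straight, 2.778

Expected count for each of the 3 categories: 27/3 = 9.
χ² = (5−9)²/9 + (14−9)²/9 + (8−9)²/9
   = 1.7778 + 2.7778 + 0.1111
The largest term is for straight: 2.778.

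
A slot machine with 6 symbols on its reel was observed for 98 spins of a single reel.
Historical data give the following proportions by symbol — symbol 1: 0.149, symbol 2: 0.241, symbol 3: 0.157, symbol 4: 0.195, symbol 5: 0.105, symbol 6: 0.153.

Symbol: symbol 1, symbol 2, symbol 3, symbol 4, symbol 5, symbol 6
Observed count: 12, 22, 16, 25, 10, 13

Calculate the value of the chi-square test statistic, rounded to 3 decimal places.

2.688

Expected counts E_i = n·p_i: 98×0.149 = 14.602, 98×0.241 = 23.618, 98×0.157 = 15.386, 98×0.195 = 19.11, 98×0.105 = 10.29, 98×0.153 = 14.994.
χ² = (12−14.602)²/14.602 + (22−23.618)²/23.618 + (16−15.386)²/15.386 + (25−19.11)²/19.11 + (10−10.29)²/10.29 + (13−14.994)²/14.994
   = 0.4637 + 0.1108 + 0.0245 + 1.8154 + 0.0082 + 0.2652
Sum = 2.688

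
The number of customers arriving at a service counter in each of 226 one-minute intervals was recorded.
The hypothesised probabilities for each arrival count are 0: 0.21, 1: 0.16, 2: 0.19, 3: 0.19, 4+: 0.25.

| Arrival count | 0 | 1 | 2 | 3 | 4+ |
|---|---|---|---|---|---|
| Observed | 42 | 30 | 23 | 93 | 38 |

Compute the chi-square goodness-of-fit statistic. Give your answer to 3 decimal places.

Expected counts E_i = n·p_i: 226×0.21 = 47.46, 226×0.16 = 36.16, 226×0.19 = 42.94, 226×0.19 = 42.94, 226×0.25 = 56.5.
χ² = (42−47.46)²/47.46 + (30−36.16)²/36.16 + (23−42.94)²/42.94 + (93−42.94)²/42.94 + (38−56.5)²/56.5
   = 0.6281 + 1.0494 + 9.2595 + 58.3606 + 6.0575
Sum = 75.355

75.355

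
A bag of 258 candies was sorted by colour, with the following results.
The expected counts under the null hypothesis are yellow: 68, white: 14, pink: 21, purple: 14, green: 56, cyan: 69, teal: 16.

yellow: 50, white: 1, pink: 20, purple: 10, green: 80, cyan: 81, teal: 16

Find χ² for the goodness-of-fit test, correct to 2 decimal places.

yellow: (50 − 68)²/68 = 324/68 = 4.765
white: (1 − 14)²/14 = 169/14 = 12.071
pink: (20 − 21)²/21 = 1/21 = 0.048
purple: (10 − 14)²/14 = 16/14 = 1.143
green: (80 − 56)²/56 = 576/56 = 10.286
cyan: (81 − 69)²/69 = 144/69 = 2.087
teal: (16 − 16)²/16 = 0/16 = 0.000
Sum = 30.40

30.40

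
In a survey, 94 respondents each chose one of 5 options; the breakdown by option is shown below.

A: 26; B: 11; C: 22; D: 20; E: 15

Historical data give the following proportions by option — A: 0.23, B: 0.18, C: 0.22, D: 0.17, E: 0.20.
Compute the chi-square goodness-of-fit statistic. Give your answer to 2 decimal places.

4.82

Expected counts E_i = n·p_i: 94×0.23 = 21.62, 94×0.18 = 16.92, 94×0.22 = 20.68, 94×0.17 = 15.98, 94×0.20 = 18.8.
cat         O        E   (O−E)²/E
A          26    21.62      0.887
B          11    16.92      2.071
C          22    20.68      0.084
D          20    15.98      1.011
E          15     18.8      0.768
Sum = 4.82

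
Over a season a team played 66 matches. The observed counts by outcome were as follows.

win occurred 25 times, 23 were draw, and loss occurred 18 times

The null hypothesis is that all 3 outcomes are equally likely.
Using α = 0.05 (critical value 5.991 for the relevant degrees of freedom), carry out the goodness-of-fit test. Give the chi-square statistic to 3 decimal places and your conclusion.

Expected count for each of the 3 categories: 66/3 = 22.
cat         O        E   (O−E)²/E
win        25       22     0.4091
draw       23       22     0.0455
loss       18       22     0.7273
Sum = 1.182
df = 2. Since 1.182 < 5.991, we do not reject H₀.

1.182; do not reject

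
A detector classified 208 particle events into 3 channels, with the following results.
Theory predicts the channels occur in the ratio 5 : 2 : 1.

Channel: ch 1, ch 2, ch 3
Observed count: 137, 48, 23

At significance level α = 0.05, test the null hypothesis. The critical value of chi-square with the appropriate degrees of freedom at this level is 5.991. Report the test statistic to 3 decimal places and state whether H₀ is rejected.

Ratio total = 8. Expected counts: 208×5/8 = 130, 208×2/8 = 52, 208×1/8 = 26.
χ² = (137−130)²/130 + (48−52)²/52 + (23−26)²/26
   = 0.3769 + 0.3077 + 0.3462
Sum = 1.031
df = 2. Since 1.031 < 5.991, we do not reject H₀.

1.031; do not reject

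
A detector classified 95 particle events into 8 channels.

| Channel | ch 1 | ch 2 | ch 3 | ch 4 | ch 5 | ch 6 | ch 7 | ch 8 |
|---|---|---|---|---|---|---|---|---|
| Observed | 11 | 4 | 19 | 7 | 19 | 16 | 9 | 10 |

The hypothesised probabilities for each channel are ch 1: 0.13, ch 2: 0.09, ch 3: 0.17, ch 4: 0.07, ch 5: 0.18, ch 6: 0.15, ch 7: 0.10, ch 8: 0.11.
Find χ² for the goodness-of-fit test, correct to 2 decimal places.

3.56

Expected counts E_i = n·p_i: 95×0.13 = 12.35, 95×0.09 = 8.55, 95×0.17 = 16.15, 95×0.07 = 6.65, 95×0.18 = 17.1, 95×0.15 = 14.25, 95×0.10 = 9.5, 95×0.11 = 10.45.
ch 1: (11 − 12.35)²/12.35 = 1.8225/12.35 = 0.148
ch 2: (4 − 8.55)²/8.55 = 20.7025/8.55 = 2.421
ch 3: (19 − 16.15)²/16.15 = 8.1225/16.15 = 0.503
ch 4: (7 − 6.65)²/6.65 = 0.1225/6.65 = 0.018
ch 5: (19 − 17.1)²/17.1 = 3.61/17.1 = 0.211
ch 6: (16 − 14.25)²/14.25 = 3.0625/14.25 = 0.215
ch 7: (9 − 9.5)²/9.5 = 0.25/9.5 = 0.026
ch 8: (10 − 10.45)²/10.45 = 0.2025/10.45 = 0.019
Sum = 3.56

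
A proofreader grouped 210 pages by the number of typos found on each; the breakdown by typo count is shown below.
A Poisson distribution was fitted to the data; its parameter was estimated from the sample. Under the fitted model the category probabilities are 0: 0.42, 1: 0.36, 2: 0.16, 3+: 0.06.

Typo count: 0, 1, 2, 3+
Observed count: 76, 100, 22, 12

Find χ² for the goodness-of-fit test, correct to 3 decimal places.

Expected counts E_i = n·p_i: 210×0.42 = 88.2, 210×0.36 = 75.6, 210×0.16 = 33.6, 210×0.06 = 12.6.
0: (76 − 88.2)²/88.2 = 148.84/88.2 = 1.6875
1: (100 − 75.6)²/75.6 = 595.36/75.6 = 7.8751
2: (22 − 33.6)²/33.6 = 134.56/33.6 = 4.0048
3+: (12 − 12.6)²/12.6 = 0.36/12.6 = 0.0286
Sum = 13.596

13.596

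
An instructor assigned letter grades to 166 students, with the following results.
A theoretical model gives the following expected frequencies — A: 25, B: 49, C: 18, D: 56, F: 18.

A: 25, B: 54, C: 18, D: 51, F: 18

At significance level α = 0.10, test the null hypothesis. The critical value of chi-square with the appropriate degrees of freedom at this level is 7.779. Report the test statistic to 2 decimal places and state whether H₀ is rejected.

cat         O        E   (O−E)²/E
A          25       25      0.000
B          54       49      0.510
C          18       18      0.000
D          51       56      0.446
F          18       18      0.000
Sum = 0.96
df = 4. Since 0.96 < 7.779, we do not reject H₀.

0.96; do not reject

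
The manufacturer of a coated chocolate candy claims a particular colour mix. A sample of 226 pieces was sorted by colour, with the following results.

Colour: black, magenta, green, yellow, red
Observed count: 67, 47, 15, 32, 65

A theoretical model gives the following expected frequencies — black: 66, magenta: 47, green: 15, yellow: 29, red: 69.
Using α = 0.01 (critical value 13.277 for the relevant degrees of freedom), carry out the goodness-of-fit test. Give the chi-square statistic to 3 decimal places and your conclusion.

black: (67 − 66)²/66 = 1/66 = 0.0152
magenta: (47 − 47)²/47 = 0/47 = 0.0000
green: (15 − 15)²/15 = 0/15 = 0.0000
yellow: (32 − 29)²/29 = 9/29 = 0.3103
red: (65 − 69)²/69 = 16/69 = 0.2319
Sum = 0.557
df = 4. Since 0.557 < 13.277, we do not reject H₀.

0.557; do not reject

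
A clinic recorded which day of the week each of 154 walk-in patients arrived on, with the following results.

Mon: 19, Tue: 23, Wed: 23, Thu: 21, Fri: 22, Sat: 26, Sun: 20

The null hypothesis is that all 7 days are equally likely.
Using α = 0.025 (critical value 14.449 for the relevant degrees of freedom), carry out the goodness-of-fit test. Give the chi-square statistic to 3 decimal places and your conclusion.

1.455; do not reject

Under H₀ each category has probability 1/7, so each expected count is 154/7 = 22.
cat         O        E   (O−E)²/E
Mon        19       22     0.4091
Tue        23       22     0.0455
Wed        23       22     0.0455
Thu        21       22     0.0455
Fri        22       22     0.0000
Sat        26       22     0.7273
Sun        20       22     0.1818
Sum = 1.455
df = 6. Since 1.455 < 14.449, we do not reject H₀.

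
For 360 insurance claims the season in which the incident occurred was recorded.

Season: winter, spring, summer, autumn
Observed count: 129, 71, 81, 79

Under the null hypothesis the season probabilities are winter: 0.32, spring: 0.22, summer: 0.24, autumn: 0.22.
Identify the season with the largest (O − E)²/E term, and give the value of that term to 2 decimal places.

winter, 1.65

Expected counts E_i = n·p_i: 360×0.32 = 115.2, 360×0.22 = 79.2, 360×0.24 = 86.4, 360×0.22 = 79.2.
χ² = (129−115.2)²/115.2 + (71−79.2)²/79.2 + (81−86.4)²/86.4 + (79−79.2)²/79.2
   = 1.653 + 0.849 + 0.338 + 0.001
The largest term is for winter: 1.65.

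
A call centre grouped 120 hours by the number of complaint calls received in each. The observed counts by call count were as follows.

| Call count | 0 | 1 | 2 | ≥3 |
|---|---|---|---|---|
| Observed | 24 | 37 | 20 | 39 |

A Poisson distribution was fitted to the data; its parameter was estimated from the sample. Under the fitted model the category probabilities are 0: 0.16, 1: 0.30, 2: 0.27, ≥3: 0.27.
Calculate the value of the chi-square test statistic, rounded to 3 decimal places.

Expected counts E_i = n·p_i: 120×0.16 = 19.2, 120×0.30 = 36, 120×0.27 = 32.4, 120×0.27 = 32.4.
cat         O        E   (O−E)²/E
0          24     19.2     1.2000
1          37       36     0.0278
2          20     32.4     4.7457
≥3         39     32.4     1.3444
Sum = 7.318

7.318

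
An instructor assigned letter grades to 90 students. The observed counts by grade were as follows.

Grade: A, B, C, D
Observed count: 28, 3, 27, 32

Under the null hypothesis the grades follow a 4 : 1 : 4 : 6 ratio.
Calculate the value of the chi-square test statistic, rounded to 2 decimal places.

2.99

Ratio total = 15. Expected counts: 90×4/15 = 24, 90×1/15 = 6, 90×4/15 = 24, 90×6/15 = 36.
A: (28 − 24)²/24 = 16/24 = 0.667
B: (3 − 6)²/6 = 9/6 = 1.500
C: (27 − 24)²/24 = 9/24 = 0.375
D: (32 − 36)²/36 = 16/36 = 0.444
Sum = 2.99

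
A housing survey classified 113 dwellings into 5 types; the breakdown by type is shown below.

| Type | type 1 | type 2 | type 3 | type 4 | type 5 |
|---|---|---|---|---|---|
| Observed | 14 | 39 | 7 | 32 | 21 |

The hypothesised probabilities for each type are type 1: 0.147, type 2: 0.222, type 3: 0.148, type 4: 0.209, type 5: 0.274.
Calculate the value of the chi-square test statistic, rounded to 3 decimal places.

Expected counts E_i = n·p_i: 113×0.147 = 16.611, 113×0.222 = 25.086, 113×0.148 = 16.724, 113×0.209 = 23.617, 113×0.274 = 30.962.
type 1: (14 − 16.611)²/16.611 = 6.817321/16.611 = 0.4104
type 2: (39 − 25.086)²/25.086 = 193.599396/25.086 = 7.7174
type 3: (7 − 16.724)²/16.724 = 94.556176/16.724 = 5.6539
type 4: (32 − 23.617)²/23.617 = 70.274689/23.617 = 2.9756
type 5: (21 − 30.962)²/30.962 = 99.241444/30.962 = 3.2053
Sum = 19.963

19.963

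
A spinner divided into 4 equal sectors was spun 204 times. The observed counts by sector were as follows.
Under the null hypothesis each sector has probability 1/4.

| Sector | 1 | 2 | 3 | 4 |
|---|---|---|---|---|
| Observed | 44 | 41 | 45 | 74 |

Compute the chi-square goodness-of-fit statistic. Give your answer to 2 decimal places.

14.00

Under H₀ each category has probability 1/4, so each expected count is 204/4 = 51.
1: (44 − 51)²/51 = 49/51 = 0.961
2: (41 − 51)²/51 = 100/51 = 1.961
3: (45 − 51)²/51 = 36/51 = 0.706
4: (74 − 51)²/51 = 529/51 = 10.373
Sum = 14.00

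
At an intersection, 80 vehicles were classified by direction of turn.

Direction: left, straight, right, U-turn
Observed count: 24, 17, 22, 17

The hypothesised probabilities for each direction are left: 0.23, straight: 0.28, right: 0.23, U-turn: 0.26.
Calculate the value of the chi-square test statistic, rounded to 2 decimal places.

Expected counts E_i = n·p_i: 80×0.23 = 18.4, 80×0.28 = 22.4, 80×0.23 = 18.4, 80×0.26 = 20.8.
left: (24 − 18.4)²/18.4 = 31.36/18.4 = 1.704
straight: (17 − 22.4)²/22.4 = 29.16/22.4 = 1.302
right: (22 − 18.4)²/18.4 = 12.96/18.4 = 0.704
U-turn: (17 − 20.8)²/20.8 = 14.44/20.8 = 0.694
Sum = 4.40

4.40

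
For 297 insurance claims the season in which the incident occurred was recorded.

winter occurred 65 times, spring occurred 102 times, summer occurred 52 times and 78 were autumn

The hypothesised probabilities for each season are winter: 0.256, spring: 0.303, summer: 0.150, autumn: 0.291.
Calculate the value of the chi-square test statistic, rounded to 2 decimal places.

Expected counts E_i = n·p_i: 297×0.256 = 76.032, 297×0.303 = 89.991, 297×0.150 = 44.55, 297×0.291 = 86.427.
χ² = (65−76.032)²/76.032 + (102−89.991)²/89.991 + (52−44.55)²/44.55 + (78−86.427)²/86.427
   = 1.601 + 1.603 + 1.246 + 0.822
Sum = 5.27

5.27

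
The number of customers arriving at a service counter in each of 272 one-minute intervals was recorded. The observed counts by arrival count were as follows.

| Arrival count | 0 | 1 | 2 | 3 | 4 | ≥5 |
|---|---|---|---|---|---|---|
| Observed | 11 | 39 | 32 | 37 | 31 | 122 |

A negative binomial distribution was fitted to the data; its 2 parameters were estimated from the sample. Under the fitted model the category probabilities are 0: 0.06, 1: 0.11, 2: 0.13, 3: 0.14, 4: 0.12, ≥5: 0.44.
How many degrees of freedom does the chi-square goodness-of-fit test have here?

There are k = 6 categories and 2 parameters estimated from the data, so df = 6 − 1 − 2 = 3.

3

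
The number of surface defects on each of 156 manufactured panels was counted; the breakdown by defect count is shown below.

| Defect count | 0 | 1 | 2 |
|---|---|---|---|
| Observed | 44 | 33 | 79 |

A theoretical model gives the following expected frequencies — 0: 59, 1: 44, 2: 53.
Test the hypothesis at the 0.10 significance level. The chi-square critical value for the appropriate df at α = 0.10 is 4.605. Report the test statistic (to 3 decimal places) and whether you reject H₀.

χ² = (44−59)²/59 + (33−44)²/44 + (79−53)²/53
   = 3.8136 + 2.7500 + 12.7547
Sum = 19.318
df = 2. Since 19.318 > 4.605, we reject H₀.

19.318; reject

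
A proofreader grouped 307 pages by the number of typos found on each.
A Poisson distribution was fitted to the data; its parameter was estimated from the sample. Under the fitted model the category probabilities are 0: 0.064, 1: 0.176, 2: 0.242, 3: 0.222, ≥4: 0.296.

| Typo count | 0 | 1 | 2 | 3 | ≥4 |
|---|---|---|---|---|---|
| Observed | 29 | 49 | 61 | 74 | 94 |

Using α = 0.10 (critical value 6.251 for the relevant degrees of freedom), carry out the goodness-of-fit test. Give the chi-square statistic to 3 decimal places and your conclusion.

Expected counts E_i = n·p_i: 307×0.064 = 19.648, 307×0.176 = 54.032, 307×0.242 = 74.294, 307×0.222 = 68.154, 307×0.296 = 90.872.
χ² = (29−19.648)²/19.648 + (49−54.032)²/54.032 + (61−74.294)²/74.294 + (74−68.154)²/68.154 + (94−90.872)²/90.872
   = 4.4513 + 0.4686 + 2.3788 + 0.5014 + 0.1077
Sum = 7.908
df = 3. Since 7.908 > 6.251, we reject H₀.

7.908; reject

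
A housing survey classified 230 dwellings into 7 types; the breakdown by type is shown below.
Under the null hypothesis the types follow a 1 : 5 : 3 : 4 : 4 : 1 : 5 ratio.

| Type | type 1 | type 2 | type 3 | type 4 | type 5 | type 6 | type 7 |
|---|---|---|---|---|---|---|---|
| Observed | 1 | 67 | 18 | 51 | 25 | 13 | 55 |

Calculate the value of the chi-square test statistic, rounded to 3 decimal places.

Ratio total = 23. Expected counts: 230×1/23 = 10, 230×5/23 = 50, 230×3/23 = 30, 230×4/23 = 40, 230×4/23 = 40, 230×1/23 = 10, 230×5/23 = 50.
χ² = (1−10)²/10 + (67−50)²/50 + (18−30)²/30 + (51−40)²/40 + (25−40)²/40 + (13−10)²/10 + (55−50)²/50
   = 8.1000 + 5.7800 + 4.8000 + 3.0250 + 5.6250 + 0.9000 + 0.5000
Sum = 28.730

28.730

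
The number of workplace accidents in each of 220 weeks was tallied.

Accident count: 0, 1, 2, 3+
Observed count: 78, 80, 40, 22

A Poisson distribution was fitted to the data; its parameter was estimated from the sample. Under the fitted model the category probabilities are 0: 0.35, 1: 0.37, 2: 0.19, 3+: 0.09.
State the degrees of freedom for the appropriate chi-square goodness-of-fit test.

There are k = 4 categories and 1 parameter estimated from the data, so df = 4 − 1 − 1 = 2.

2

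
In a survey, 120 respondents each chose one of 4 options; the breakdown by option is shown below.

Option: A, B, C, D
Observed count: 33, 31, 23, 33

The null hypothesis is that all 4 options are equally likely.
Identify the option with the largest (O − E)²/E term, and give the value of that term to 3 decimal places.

Expected count for each of the 4 categories: 120/4 = 30.
A: (33 − 30)²/30 = 9/30 = 0.3000
B: (31 − 30)²/30 = 1/30 = 0.0333
C: (23 − 30)²/30 = 49/30 = 1.6333
D: (33 − 30)²/30 = 9/30 = 0.3000
The largest term is for C: 1.633.

C, 1.633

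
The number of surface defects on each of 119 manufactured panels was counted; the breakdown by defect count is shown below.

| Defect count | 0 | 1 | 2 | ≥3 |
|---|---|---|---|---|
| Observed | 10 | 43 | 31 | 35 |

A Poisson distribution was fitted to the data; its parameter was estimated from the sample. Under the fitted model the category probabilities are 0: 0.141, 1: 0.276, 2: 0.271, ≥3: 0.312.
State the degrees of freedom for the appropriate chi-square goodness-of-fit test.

There are k = 4 categories and 1 parameter estimated from the data, so df = 4 − 1 − 1 = 2.

2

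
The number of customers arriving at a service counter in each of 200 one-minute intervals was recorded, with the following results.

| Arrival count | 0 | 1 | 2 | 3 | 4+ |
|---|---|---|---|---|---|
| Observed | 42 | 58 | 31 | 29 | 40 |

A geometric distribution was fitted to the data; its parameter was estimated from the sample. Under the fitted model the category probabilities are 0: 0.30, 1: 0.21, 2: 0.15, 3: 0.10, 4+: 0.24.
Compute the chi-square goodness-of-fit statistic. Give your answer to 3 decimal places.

Expected counts E_i = n·p_i: 200×0.30 = 60, 200×0.21 = 42, 200×0.15 = 30, 200×0.10 = 20, 200×0.24 = 48.
χ² = (42−60)²/60 + (58−42)²/42 + (31−30)²/30 + (29−20)²/20 + (40−48)²/48
   = 5.4000 + 6.0952 + 0.0333 + 4.0500 + 1.3333
Sum = 16.912

16.912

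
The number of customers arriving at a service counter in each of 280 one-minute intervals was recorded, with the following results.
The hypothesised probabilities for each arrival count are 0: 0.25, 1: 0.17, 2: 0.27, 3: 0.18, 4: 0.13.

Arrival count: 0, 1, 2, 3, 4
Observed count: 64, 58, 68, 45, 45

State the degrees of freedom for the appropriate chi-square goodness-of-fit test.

4

There are k = 5 categories and no parameters were estimated from the data, so df = 5 − 1 = 4.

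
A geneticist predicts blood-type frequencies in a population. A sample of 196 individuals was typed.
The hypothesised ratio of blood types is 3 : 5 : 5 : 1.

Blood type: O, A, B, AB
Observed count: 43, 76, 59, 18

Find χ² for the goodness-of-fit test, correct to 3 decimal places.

3.410

Ratio total = 14. Expected counts: 196×3/14 = 42, 196×5/14 = 70, 196×5/14 = 70, 196×1/14 = 14.
O: (43 − 42)²/42 = 1/42 = 0.0238
A: (76 − 70)²/70 = 36/70 = 0.5143
B: (59 − 70)²/70 = 121/70 = 1.7286
AB: (18 − 14)²/14 = 16/14 = 1.1429
Sum = 3.410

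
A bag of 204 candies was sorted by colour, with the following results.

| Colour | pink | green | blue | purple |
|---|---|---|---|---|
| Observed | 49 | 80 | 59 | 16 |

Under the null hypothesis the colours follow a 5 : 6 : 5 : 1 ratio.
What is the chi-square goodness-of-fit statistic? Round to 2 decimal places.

Ratio total = 17. Expected counts: 204×5/17 = 60, 204×6/17 = 72, 204×5/17 = 60, 204×1/17 = 12.
cat         O        E   (O−E)²/E
pink       49       60      2.017
green      80       72      0.889
blue       59       60      0.017
purple     16       12      1.333
Sum = 4.26

4.26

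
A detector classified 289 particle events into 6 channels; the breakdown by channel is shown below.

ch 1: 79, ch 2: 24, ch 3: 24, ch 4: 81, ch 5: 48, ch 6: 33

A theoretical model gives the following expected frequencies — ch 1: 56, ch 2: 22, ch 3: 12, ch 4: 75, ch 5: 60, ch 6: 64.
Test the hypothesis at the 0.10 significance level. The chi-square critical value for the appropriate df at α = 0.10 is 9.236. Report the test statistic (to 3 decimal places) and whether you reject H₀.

39.524; reject

χ² = (79−56)²/56 + (24−22)²/22 + (24−12)²/12 + (81−75)²/75 + (48−60)²/60 + (33−64)²/64
   = 9.4464 + 0.1818 + 12.0000 + 0.4800 + 2.4000 + 15.0156
Sum = 39.524
df = 5. Since 39.524 > 9.236, we reject H₀.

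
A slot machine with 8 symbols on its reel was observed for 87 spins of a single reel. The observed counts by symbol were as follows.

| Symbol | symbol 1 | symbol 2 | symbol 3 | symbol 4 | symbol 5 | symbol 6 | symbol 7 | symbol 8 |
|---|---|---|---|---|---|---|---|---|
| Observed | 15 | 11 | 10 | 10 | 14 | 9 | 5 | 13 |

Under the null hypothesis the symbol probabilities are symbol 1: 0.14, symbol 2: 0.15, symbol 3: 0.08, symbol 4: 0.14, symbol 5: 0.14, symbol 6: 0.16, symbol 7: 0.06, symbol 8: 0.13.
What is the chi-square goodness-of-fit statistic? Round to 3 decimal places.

4.966

Expected counts E_i = n·p_i: 87×0.14 = 12.18, 87×0.15 = 13.05, 87×0.08 = 6.96, 87×0.14 = 12.18, 87×0.14 = 12.18, 87×0.16 = 13.92, 87×0.06 = 5.22, 87×0.13 = 11.31.
cat           O        E   (O−E)²/E
symbol 1     15    12.18     0.6529
symbol 2     11    13.05     0.3220
symbol 3     10     6.96     1.3278
symbol 4     10    12.18     0.3902
symbol 5     14    12.18     0.2720
symbol 6      9    13.92     1.7390
symbol 7      5     5.22     0.0093
symbol 8     13    11.31     0.2525
Sum = 4.966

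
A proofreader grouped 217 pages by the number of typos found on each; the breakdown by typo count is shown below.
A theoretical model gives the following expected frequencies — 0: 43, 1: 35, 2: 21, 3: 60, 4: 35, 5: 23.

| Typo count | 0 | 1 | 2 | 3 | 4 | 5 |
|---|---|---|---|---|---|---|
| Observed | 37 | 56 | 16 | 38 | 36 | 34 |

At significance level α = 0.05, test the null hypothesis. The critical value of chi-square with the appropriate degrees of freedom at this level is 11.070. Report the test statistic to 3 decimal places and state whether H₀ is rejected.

0: (37 − 43)²/43 = 36/43 = 0.8372
1: (56 − 35)²/35 = 441/35 = 12.6000
2: (16 − 21)²/21 = 25/21 = 1.1905
3: (38 − 60)²/60 = 484/60 = 8.0667
4: (36 − 35)²/35 = 1/35 = 0.0286
5: (34 − 23)²/23 = 121/23 = 5.2609
Sum = 27.984
df = 5. Since 27.984 > 11.070, we reject H₀.

27.984; reject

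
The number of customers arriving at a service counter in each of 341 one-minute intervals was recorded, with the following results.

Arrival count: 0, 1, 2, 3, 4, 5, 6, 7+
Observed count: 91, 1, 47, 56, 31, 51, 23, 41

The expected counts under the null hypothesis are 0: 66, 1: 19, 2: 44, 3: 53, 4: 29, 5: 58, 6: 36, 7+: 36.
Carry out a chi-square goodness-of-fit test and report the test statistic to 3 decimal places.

33.268

cat         O        E   (O−E)²/E
0          91       66     9.4697
1           1       19    17.0526
2          47       44     0.2045
3          56       53     0.1698
4          31       29     0.1379
5          51       58     0.8448
6          23       36     4.6944
7+         41       36     0.6944
Sum = 33.268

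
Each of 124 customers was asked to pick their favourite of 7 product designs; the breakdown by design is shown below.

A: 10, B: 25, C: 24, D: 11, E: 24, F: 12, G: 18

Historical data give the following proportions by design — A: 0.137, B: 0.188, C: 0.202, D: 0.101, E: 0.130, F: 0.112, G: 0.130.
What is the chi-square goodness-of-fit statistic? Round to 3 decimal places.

Expected counts E_i = n·p_i: 124×0.137 = 16.988, 124×0.188 = 23.312, 124×0.202 = 25.048, 124×0.101 = 12.524, 124×0.130 = 16.12, 124×0.112 = 13.888, 124×0.130 = 16.12.
cat         O        E   (O−E)²/E
A          10   16.988     2.8745
B          25   23.312     0.1222
C          24   25.048     0.0438
D          11   12.524     0.1855
E          24    16.12     3.8520
F          12   13.888     0.2567
G          18    16.12     0.2193
Sum = 7.554

7.554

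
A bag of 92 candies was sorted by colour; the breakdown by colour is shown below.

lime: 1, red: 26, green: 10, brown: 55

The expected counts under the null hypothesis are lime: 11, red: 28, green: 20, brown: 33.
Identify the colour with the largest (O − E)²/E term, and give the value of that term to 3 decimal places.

cat         O        E   (O−E)²/E
lime        1       11     9.0909
red        26       28     0.1429
green      10       20     5.0000
brown      55       33    14.6667
The largest term is for brown: 14.667.

brown, 14.667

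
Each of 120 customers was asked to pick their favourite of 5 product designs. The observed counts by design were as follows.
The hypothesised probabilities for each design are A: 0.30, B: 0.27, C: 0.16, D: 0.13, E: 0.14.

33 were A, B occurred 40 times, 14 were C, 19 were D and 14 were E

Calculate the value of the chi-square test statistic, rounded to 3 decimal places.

Expected counts E_i = n·p_i: 120×0.30 = 36, 120×0.27 = 32.4, 120×0.16 = 19.2, 120×0.13 = 15.6, 120×0.14 = 16.8.
A: (33 − 36)²/36 = 9/36 = 0.2500
B: (40 − 32.4)²/32.4 = 57.76/32.4 = 1.7827
C: (14 − 19.2)²/19.2 = 27.04/19.2 = 1.4083
D: (19 − 15.6)²/15.6 = 11.56/15.6 = 0.7410
E: (14 − 16.8)²/16.8 = 7.84/16.8 = 0.4667
Sum = 4.649

4.649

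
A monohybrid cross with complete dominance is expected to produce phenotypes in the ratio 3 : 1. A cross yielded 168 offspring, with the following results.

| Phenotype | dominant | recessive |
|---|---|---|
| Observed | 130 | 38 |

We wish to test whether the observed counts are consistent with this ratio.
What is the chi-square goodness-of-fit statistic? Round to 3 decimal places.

0.508

Ratio total = 4. Expected counts: 168×3/4 = 126, 168×1/4 = 42.
cat            O        E   (O−E)²/E
dominant     130      126     0.1270
recessive     38       42     0.3810
Sum = 0.508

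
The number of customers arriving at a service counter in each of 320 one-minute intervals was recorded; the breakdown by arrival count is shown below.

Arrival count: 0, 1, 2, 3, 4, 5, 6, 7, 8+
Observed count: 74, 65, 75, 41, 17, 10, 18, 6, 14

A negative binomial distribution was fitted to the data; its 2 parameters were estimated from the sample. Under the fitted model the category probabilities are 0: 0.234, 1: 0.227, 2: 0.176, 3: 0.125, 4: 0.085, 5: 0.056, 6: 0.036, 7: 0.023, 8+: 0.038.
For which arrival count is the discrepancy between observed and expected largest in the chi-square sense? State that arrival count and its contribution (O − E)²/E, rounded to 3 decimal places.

2, 6.196

Expected counts E_i = n·p_i: 320×0.234 = 74.88, 320×0.227 = 72.64, 320×0.176 = 56.32, 320×0.125 = 40, 320×0.085 = 27.2, 320×0.056 = 17.92, 320×0.036 = 11.52, 320×0.023 = 7.36, 320×0.038 = 12.16.
cat         O        E   (O−E)²/E
0          74    74.88     0.0103
1          65    72.64     0.8035
2          75    56.32     6.1957
3          41       40     0.0250
4          17     27.2     3.8250
5          10    17.92     3.5004
6          18    11.52     3.6450
7           6     7.36     0.2513
8+         14    12.16     0.2784
The largest term is for 2: 6.196.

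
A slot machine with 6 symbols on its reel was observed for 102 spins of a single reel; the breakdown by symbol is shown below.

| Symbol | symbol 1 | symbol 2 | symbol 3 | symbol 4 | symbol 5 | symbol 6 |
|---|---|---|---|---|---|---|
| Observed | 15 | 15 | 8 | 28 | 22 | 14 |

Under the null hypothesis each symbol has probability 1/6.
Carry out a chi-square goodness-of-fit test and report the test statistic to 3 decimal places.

Under H₀ each category has probability 1/6, so each expected count is 102/6 = 17.
χ² = (15−17)²/17 + (15−17)²/17 + (8−17)²/17 + (28−17)²/17 + (22−17)²/17 + (14−17)²/17
   = 0.2353 + 0.2353 + 4.7647 + 7.1176 + 1.4706 + 0.5294
Sum = 14.353

14.353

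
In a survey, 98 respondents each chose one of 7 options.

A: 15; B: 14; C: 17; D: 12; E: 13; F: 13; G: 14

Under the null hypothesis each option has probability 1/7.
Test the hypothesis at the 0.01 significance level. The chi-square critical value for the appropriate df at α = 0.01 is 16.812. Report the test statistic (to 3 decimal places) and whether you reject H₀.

1.143; do not reject

Expected count for each of the 7 categories: 98/7 = 14.
χ² = (15−14)²/14 + (14−14)²/14 + (17−14)²/14 + (12−14)²/14 + (13−14)²/14 + (13−14)²/14 + (14−14)²/14
   = 0.0714 + 0.0000 + 0.6429 + 0.2857 + 0.0714 + 0.0714 + 0.0000
Sum = 1.143
df = 6. Since 1.143 < 16.812, we do not reject H₀.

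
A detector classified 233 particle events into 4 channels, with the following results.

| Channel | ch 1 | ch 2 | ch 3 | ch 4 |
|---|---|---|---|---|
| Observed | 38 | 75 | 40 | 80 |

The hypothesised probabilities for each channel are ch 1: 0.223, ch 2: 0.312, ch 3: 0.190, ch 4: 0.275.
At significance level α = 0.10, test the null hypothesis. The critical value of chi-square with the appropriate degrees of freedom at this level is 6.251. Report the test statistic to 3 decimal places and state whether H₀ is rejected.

Expected counts E_i = n·p_i: 233×0.223 = 51.959, 233×0.312 = 72.696, 233×0.190 = 44.27, 233×0.275 = 64.075.
χ² = (38−51.959)²/51.959 + (75−72.696)²/72.696 + (40−44.27)²/44.27 + (80−64.075)²/64.075
   = 3.7501 + 0.0730 + 0.4119 + 3.9579
Sum = 8.193
df = 3. Since 8.193 > 6.251, we reject H₀.

8.193; reject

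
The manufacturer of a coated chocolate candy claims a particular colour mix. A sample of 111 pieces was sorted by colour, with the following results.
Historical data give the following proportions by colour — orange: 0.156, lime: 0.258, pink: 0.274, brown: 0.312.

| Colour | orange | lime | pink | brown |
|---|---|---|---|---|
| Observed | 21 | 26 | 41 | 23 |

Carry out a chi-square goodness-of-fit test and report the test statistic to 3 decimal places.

Expected counts E_i = n·p_i: 111×0.156 = 17.316, 111×0.258 = 28.638, 111×0.274 = 30.414, 111×0.312 = 34.632.
cat         O        E   (O−E)²/E
orange     21   17.316     0.7838
lime       26   28.638     0.2430
pink       41   30.414     3.6846
brown      23   34.632     3.9069
Sum = 8.618

8.618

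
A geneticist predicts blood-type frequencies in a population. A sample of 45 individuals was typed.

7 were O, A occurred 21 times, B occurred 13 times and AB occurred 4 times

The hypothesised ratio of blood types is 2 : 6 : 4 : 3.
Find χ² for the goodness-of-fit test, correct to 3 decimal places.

3.528

Ratio total = 15. Expected counts: 45×2/15 = 6, 45×6/15 = 18, 45×4/15 = 12, 45×3/15 = 9.
O: (7 − 6)²/6 = 1/6 = 0.1667
A: (21 − 18)²/18 = 9/18 = 0.5000
B: (13 − 12)²/12 = 1/12 = 0.0833
AB: (4 − 9)²/9 = 25/9 = 2.7778
Sum = 3.528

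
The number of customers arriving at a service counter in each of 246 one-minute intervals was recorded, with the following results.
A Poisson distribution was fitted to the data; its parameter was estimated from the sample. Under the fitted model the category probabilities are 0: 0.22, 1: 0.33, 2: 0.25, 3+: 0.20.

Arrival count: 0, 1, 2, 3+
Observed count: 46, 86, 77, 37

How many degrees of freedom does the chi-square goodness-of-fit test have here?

There are k = 4 categories and 1 parameter estimated from the data, so df = 4 − 1 − 1 = 2.

2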